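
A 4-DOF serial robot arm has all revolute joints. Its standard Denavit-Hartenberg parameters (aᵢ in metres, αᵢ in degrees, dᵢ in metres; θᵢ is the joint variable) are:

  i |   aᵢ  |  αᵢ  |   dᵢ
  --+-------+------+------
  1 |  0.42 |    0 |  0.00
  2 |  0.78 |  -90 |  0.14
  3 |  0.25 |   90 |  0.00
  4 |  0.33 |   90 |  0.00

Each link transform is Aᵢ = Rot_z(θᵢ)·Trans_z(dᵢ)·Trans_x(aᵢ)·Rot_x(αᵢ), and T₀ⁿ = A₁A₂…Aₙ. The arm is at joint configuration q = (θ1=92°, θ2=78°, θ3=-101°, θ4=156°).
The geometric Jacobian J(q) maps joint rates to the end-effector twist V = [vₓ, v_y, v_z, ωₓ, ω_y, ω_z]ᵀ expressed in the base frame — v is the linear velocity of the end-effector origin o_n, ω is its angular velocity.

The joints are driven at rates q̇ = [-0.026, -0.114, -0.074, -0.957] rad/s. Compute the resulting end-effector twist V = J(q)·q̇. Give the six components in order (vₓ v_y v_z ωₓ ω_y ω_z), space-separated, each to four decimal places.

-0.0180 -0.1752 0.1268 -0.9123 0.2360 0.0426

o_n = [-0.8158, 0.4247, 0.0895]
J₁: ẑ×o_n = [-0.4247, -0.8158, 0.0000], ω = ẑ
J2: z=[0.0000, 0.0000, 1.0000] o=[-0.0147, 0.4197, 0.0000] → [-0.0050, -0.8011, 0.0000, 0.0000, 0.0000, 1.0000]
J3: z=[-0.1736, -0.9848, 0.0000] o=[-0.7828, 0.5552, 0.1400] → [0.0498, -0.0088, -0.0098, -0.1736, -0.9848, 0.0000]
J4: z=[0.9667, -0.1705, -0.1908] o=[-0.7358, 0.5469, 0.3854] → [0.0271, 0.3013, -0.1318, 0.9667, -0.1705, -0.1908]
V = J·q̇ = [-0.0180, -0.1752, 0.1268, -0.9123, 0.2360, 0.0426]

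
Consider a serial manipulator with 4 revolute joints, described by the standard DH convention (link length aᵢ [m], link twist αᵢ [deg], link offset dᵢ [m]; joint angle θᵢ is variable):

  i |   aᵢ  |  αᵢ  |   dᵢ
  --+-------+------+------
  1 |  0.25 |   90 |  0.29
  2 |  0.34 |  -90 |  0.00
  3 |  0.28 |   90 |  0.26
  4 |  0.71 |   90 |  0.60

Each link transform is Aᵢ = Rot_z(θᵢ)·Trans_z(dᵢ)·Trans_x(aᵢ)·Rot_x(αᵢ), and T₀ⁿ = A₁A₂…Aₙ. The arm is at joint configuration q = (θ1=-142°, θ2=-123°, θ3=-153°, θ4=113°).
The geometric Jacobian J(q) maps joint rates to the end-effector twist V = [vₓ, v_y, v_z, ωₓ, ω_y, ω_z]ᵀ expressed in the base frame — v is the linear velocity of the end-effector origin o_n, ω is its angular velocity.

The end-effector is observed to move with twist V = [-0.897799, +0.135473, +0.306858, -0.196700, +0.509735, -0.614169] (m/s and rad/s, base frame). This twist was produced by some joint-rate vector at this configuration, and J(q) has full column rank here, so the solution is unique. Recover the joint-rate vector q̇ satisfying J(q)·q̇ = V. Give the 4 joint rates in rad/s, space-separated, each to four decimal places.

o_n = [-0.4443, -1.0241, -0.2623]
J₁: ẑ×o_n = [1.0241, -0.4443, 0.0000], ω = ẑ
J2: z=[-0.6157, 0.7880, 0.0000] o=[-0.1970, -0.1539, 0.2900] → [-0.4352, -0.3400, 0.7306, -0.6157, 0.7880, 0.0000]
J3: z=[-0.6609, -0.5163, -0.5446] o=[-0.0511, -0.0399, 0.0049] → [-0.3981, 0.0376, 0.4474, -0.6609, -0.5163, -0.5446]
J4: z=[0.3537, -0.8544, 0.3807] o=[-0.4082, -0.1576, 0.0725] → [0.6159, 0.1047, -0.3373, 0.3537, -0.8544, 0.3807]
q̇ = J⁺·V = [-0.7460, 0.5700, -0.2050, 0.0530]

-0.7460 0.5700 -0.2050 0.0530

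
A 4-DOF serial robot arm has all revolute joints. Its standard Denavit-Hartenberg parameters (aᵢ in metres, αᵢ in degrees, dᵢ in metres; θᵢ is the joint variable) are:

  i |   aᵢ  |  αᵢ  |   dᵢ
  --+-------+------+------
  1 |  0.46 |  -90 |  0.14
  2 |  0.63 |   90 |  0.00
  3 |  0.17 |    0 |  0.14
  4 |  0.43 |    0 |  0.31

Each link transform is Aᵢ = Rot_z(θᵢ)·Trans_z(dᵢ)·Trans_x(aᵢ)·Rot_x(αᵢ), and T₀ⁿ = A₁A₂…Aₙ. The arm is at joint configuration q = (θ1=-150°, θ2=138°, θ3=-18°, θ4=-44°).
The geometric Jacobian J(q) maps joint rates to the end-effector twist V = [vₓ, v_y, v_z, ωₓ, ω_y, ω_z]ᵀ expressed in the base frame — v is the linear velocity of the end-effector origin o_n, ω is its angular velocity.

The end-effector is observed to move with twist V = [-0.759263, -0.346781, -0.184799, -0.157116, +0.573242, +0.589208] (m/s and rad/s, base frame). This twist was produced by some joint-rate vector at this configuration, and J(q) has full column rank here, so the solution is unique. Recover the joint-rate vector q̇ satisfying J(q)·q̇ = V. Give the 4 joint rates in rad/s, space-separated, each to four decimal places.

0.4220 -0.5750 -0.2690 0.0440

o_n = [-0.2358, 0.3629, -0.8592]
J₁: ẑ×o_n = [-0.3629, -0.2358, 0.0000], ω = ẑ
J2: z=[0.5000, -0.8660, 0.0000] o=[-0.3984, -0.2300, 0.1400] → [0.8654, 0.4996, 0.4372, 0.5000, -0.8660, 0.0000]
J3: z=[-0.5795, -0.3346, -0.7431] o=[0.0071, 0.0041, -0.2816] → [0.4599, -0.1543, -0.2892, -0.5795, -0.3346, -0.7431]
J4: z=[-0.5795, -0.3346, -0.7431] o=[0.0037, 0.0628, -0.4938] → [0.3453, -0.0338, -0.2540, -0.5795, -0.3346, -0.7431]
q̇ = J⁺·V = [0.4220, -0.5750, -0.2690, 0.0440]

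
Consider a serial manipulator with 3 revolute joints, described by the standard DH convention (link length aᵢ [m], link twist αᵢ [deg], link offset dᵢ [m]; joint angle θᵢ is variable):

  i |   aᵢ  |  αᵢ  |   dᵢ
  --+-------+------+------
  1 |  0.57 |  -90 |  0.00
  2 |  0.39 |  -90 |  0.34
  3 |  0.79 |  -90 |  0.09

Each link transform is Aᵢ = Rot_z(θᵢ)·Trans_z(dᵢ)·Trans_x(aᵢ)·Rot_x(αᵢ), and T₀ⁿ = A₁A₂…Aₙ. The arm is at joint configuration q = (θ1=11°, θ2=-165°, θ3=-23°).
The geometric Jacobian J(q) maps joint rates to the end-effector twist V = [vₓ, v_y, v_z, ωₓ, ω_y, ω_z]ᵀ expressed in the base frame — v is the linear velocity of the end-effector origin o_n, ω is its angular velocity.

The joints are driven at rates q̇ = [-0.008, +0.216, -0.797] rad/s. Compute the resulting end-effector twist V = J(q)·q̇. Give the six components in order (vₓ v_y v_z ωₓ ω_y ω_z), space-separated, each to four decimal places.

0.2068 0.6346 0.1644 -0.2437 0.1727 -0.7778

o_n = [-0.6007, 0.5441, 0.3761]
J₁: ẑ×o_n = [-0.5441, -0.6007, 0.0000], ω = ẑ
J2: z=[-0.1908, 0.9816, 0.0000] o=[0.5595, 0.1088, 0.0000] → [0.3692, 0.0718, 1.0558, -0.1908, 0.9816, 0.0000]
J3: z=[0.2541, 0.0494, 0.9659] o=[0.1249, 0.3706, 0.1009] → [-0.1539, -0.7707, 0.0799, 0.2541, 0.0494, 0.9659]
V = J·q̇ = [0.2068, 0.6346, 0.1644, -0.2437, 0.1727, -0.7778]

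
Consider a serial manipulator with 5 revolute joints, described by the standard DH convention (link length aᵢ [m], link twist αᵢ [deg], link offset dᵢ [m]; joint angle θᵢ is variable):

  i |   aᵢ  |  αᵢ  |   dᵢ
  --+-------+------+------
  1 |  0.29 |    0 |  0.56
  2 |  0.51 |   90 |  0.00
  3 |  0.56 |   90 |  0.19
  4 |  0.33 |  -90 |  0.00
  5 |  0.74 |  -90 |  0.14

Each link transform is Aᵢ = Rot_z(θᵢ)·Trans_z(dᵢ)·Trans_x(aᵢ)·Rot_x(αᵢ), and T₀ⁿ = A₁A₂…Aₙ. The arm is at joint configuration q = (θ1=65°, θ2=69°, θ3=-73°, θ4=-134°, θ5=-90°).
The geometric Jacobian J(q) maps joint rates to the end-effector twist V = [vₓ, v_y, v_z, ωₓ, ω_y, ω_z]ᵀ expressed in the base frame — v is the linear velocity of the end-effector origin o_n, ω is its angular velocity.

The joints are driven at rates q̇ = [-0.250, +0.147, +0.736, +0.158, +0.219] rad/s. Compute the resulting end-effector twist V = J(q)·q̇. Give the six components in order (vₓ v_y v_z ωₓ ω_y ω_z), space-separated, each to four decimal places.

o_n = [0.0682, 0.1109, -0.0690]
J₁: ẑ×o_n = [-0.1109, 0.0682, 0.0000], ω = ẑ
J2: z=[0.0000, 0.0000, 1.0000] o=[0.1226, 0.2628, 0.5600] → [0.1519, -0.0544, 0.0000, 0.0000, 0.0000, 1.0000]
J3: z=[0.7193, 0.6947, 0.0000] o=[-0.2317, 0.6297, 0.5600] → [-0.4369, 0.4524, -0.5815, 0.7193, 0.6947, 0.0000]
J4: z=[0.6643, -0.6879, -0.2924] o=[-0.2088, 0.8795, 0.0245] → [-0.1604, -0.0189, -0.3200, 0.6643, -0.6879, -0.2924]
J5: z=[-0.6458, -0.3313, -0.6879] o=[-0.3330, 0.6663, 0.2437] → [-0.2785, -0.4779, 0.4916, -0.6458, -0.3313, -0.6879]
V = J·q̇ = [-0.3579, 0.2003, -0.3709, 0.4930, 0.3300, -0.2998]

-0.3579 0.2003 -0.3709 0.4930 0.3300 -0.2998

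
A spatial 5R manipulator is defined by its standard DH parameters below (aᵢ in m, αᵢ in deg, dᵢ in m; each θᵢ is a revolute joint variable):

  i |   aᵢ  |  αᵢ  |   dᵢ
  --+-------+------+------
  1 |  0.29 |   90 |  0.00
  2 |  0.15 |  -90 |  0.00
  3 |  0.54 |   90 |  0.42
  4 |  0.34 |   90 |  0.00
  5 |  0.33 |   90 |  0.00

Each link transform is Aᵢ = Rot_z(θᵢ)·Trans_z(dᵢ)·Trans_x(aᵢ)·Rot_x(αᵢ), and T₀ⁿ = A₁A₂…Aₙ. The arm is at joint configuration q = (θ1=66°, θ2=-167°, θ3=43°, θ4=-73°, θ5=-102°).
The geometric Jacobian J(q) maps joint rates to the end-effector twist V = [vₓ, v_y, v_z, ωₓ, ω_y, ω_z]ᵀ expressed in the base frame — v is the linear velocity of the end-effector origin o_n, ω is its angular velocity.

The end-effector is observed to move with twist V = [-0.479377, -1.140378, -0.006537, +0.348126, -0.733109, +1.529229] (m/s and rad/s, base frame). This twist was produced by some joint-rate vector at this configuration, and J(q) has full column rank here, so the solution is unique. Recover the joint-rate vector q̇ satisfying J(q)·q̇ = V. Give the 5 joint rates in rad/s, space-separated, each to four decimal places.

0.6340 -0.3100 -0.8680 0.8910 0.4210

o_n = [-0.6206, 0.2250, -0.2425]
J₁: ẑ×o_n = [-0.2250, -0.6206, 0.0000], ω = ẑ
J2: z=[0.9135, -0.4067, 0.0000] o=[0.1180, 0.2649, 0.0000] → [0.0986, 0.2215, -0.3369, 0.9135, -0.4067, 0.0000]
J3: z=[0.0915, 0.2055, -0.9744] o=[0.0585, 0.1314, -0.0337] → [0.0483, 0.6808, 0.1481, 0.0915, 0.2055, -0.9744]
J4: z=[0.3978, -0.9045, -0.1534] o=[-0.3960, 0.0160, -0.5318] → [-0.2297, -0.0807, -0.1200, 0.3978, -0.9045, -0.1534]
J5: z=[0.8462, 0.2972, 0.4422] o=[-0.5165, -0.0880, -0.2314] → [-0.1417, -0.0366, 0.2958, 0.8462, 0.2972, 0.4422]
q̇ = J⁺·V = [0.6340, -0.3100, -0.8680, 0.8910, 0.4210]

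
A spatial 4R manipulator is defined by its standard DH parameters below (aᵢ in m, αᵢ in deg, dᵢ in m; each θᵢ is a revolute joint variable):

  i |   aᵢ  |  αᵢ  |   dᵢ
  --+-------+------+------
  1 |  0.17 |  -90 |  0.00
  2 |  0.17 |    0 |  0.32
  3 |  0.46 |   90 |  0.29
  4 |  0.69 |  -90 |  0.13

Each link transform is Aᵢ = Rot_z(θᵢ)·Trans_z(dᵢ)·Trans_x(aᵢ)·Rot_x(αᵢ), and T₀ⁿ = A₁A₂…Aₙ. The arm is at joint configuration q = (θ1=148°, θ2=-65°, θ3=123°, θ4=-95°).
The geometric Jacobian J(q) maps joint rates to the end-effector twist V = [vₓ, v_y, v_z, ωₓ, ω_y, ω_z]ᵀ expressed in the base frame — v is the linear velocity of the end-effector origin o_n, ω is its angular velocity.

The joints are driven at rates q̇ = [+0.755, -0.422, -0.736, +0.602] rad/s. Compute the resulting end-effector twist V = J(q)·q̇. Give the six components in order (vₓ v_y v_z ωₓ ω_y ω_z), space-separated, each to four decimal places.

-0.6522 -0.0519 0.0524 0.1807 1.2526 1.0740

o_n = [-0.4373, 0.3645, -0.1161]
J₁: ẑ×o_n = [-0.3645, -0.4373, 0.0000], ω = ẑ
J2: z=[-0.5299, -0.8480, 0.0000] o=[-0.1442, 0.0901, 0.0000] → [0.0985, -0.0615, -0.3940, -0.5299, -0.8480, 0.0000]
J3: z=[-0.5299, -0.8480, 0.0000] o=[-0.3747, -0.1432, 0.1541] → [0.2292, -0.1432, -0.3221, -0.5299, -0.8480, 0.0000]
J4: z=[-0.7192, 0.4494, 0.5299] o=[-0.7351, -0.2600, -0.2360] → [-0.2770, 0.2440, -0.5829, -0.7192, 0.4494, 0.5299]
V = J·q̇ = [-0.6522, -0.0519, 0.0524, 0.1807, 1.2526, 1.0740]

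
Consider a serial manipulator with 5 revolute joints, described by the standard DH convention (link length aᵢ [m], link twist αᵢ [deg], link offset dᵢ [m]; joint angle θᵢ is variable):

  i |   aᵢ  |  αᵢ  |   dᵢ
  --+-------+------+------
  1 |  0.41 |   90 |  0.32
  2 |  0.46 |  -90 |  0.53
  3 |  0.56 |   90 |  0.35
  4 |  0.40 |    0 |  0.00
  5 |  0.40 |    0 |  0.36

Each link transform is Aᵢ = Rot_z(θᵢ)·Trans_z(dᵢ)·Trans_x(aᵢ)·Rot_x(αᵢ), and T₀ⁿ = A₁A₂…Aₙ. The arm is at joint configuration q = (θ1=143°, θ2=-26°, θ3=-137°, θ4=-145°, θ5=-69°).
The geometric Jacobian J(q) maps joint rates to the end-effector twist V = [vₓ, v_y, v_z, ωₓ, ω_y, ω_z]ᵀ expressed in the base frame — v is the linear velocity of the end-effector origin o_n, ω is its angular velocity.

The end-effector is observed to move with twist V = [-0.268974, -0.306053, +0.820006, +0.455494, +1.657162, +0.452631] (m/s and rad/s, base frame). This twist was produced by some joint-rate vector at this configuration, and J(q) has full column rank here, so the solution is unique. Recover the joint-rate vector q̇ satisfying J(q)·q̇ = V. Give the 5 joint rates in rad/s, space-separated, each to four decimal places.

0.6270 0.9050 0.1210 -0.3720 -0.5750

o_n = [-0.5343, 0.6518, 0.5036]
J₁: ẑ×o_n = [-0.6518, -0.5343, 0.0000], ω = ẑ
J2: z=[0.6018, 0.7986, 0.0000] o=[-0.3274, 0.2467, 0.3200] → [0.1466, -0.1105, 0.4089, 0.6018, 0.7986, 0.0000]
J3: z=[-0.3501, 0.2638, 0.8988] o=[-0.3387, 0.9188, 0.1183] → [0.3417, -0.0409, 0.1451, -0.3501, 0.2638, 0.8988]
J4: z=[0.0494, -0.9530, 0.2990] o=[0.0626, 1.0947, 0.6125] → [0.2362, -0.1731, -0.5907, 0.0494, -0.9530, 0.2990]
J5: z=[0.0494, -0.9530, 0.2990] o=[-0.1635, 0.9853, 0.3012] → [-0.0931, -0.1208, -0.3698, 0.0494, -0.9530, 0.2990]
q̇ = J⁺·V = [0.6270, 0.9050, 0.1210, -0.3720, -0.5750]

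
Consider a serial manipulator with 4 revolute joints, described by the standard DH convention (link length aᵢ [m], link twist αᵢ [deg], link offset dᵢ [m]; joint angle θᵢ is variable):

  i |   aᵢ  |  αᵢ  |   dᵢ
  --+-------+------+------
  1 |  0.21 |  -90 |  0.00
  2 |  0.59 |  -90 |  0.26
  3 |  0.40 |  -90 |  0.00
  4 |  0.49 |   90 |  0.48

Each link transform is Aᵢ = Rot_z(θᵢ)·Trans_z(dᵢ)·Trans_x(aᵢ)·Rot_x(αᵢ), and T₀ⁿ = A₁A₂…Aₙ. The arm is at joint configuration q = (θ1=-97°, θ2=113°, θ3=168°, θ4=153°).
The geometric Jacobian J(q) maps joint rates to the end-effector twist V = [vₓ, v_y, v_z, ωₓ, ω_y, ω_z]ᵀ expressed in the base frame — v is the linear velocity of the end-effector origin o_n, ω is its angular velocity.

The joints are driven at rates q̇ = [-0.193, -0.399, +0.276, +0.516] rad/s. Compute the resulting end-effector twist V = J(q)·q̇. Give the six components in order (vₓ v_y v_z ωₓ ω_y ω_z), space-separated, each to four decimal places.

-0.0071 -0.0671 -0.1368 0.1308 0.1977 0.0136

o_n = [0.7061, -0.2975, -0.5711]
J₁: ẑ×o_n = [0.2975, 0.7061, -0.0000], ω = ẑ
J2: z=[0.9925, -0.1219, 0.0000] o=[-0.0256, -0.2084, 0.0000] → [0.0696, 0.5668, 0.0008, 0.9925, -0.1219, 0.0000]
J3: z=[0.1122, 0.9136, 0.3907] o=[0.2606, -0.0113, -0.5431] → [0.0862, 0.1772, -0.4392, 0.1122, 0.9136, 0.3907]
J4: z=[0.9610, -0.1998, 0.1914] o=[0.1594, -0.1529, -0.1829] → [0.1052, 0.4776, -0.0297, 0.9610, -0.1998, 0.1914]
V = J·q̇ = [-0.0071, -0.0671, -0.1368, 0.1308, 0.1977, 0.0136]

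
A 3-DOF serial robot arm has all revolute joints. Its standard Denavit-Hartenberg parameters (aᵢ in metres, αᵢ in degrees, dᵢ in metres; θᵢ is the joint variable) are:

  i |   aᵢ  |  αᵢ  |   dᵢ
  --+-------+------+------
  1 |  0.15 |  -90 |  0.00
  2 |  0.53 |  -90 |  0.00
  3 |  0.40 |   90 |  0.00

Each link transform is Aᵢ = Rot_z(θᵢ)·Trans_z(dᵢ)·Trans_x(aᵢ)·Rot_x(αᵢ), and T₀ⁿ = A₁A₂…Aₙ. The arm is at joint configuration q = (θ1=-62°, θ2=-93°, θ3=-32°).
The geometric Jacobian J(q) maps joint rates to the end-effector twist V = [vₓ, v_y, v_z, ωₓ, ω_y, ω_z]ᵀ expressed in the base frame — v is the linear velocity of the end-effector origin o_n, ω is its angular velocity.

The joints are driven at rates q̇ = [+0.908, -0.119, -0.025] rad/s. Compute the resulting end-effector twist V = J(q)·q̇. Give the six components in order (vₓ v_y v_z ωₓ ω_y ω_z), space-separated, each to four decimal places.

-0.0474 0.3094 -0.0107 -0.1168 -0.0338 0.9067

o_n = [0.2362, 0.0072, 0.8680]
J₁: ẑ×o_n = [-0.0072, 0.2362, 0.0000], ω = ẑ
J2: z=[0.8829, 0.4695, 0.0000] o=[0.0704, -0.1324, 0.0000] → [0.4075, -0.7664, 0.0455, 0.8829, 0.4695, 0.0000]
J3: z=[0.4688, -0.8817, 0.0523] o=[0.0574, -0.1080, 0.5293] → [-0.3047, -0.1495, 0.2117, 0.4688, -0.8817, 0.0523]
V = J·q̇ = [-0.0474, 0.3094, -0.0107, -0.1168, -0.0338, 0.9067]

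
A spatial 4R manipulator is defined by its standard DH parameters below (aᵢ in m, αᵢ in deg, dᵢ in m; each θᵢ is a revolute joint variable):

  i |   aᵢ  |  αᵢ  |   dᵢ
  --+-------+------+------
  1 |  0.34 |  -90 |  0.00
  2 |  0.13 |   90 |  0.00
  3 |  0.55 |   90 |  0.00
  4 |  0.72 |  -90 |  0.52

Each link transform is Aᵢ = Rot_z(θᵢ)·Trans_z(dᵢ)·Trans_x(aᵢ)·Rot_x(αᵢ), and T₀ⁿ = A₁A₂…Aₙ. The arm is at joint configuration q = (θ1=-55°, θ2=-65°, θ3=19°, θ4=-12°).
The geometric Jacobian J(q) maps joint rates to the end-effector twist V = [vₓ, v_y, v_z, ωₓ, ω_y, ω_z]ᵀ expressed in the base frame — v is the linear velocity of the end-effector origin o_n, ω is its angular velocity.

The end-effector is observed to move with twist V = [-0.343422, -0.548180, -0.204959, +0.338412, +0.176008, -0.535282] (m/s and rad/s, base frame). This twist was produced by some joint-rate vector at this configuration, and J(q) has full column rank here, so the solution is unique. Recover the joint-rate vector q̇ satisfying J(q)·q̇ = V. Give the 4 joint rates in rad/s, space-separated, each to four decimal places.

-0.4010 0.0860 -0.1020 -0.3090

o_n = [0.5646, -0.9516, 1.2828]
J₁: ẑ×o_n = [0.9516, 0.5646, -0.0000], ω = ẑ
J2: z=[0.8192, 0.5736, 0.0000] o=[0.1950, -0.2785, 0.0000] → [0.7358, -1.0508, -0.7634, 0.8192, 0.5736, 0.0000]
J3: z=[-0.5198, 0.7424, 0.4226] o=[0.2265, -0.3235, 0.1178] → [1.1303, 0.7485, 0.0755, -0.5198, 0.7424, 0.4226]
J4: z=[-0.6956, -0.6550, 0.2951] o=[0.4993, -0.4008, 0.5891] → [-0.2919, 0.5018, 0.4259, -0.6956, -0.6550, 0.2951]
q̇ = J⁺·V = [-0.4010, 0.0860, -0.1020, -0.3090]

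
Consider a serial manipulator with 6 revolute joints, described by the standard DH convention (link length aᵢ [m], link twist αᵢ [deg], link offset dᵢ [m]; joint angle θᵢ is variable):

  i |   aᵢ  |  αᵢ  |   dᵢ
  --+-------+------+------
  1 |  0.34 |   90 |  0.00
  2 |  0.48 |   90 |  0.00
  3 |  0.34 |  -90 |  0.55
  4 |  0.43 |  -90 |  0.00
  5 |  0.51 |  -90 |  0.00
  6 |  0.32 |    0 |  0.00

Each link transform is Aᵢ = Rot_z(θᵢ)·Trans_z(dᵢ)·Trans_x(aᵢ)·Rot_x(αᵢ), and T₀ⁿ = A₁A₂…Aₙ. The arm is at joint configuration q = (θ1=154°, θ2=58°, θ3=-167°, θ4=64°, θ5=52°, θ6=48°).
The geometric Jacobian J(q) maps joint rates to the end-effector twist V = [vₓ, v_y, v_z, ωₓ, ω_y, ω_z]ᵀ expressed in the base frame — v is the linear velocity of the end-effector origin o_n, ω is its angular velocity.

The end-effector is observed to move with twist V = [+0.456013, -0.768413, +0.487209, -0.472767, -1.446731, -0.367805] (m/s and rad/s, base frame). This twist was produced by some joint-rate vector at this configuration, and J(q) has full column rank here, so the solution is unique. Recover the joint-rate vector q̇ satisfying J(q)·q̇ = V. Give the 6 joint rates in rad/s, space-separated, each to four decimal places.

o_n = [0.2147, 0.2792, -0.4062]
J₁: ẑ×o_n = [-0.2792, 0.2147, 0.0000], ω = ẑ
J2: z=[0.4384, 0.8988, 0.0000] o=[-0.3056, 0.1490, 0.0000] → [-0.3651, 0.1780, -0.4105, 0.4384, 0.8988, 0.0000]
J3: z=[-0.7622, 0.3718, -0.5299] o=[-0.5342, 0.2606, 0.4071] → [-0.2924, -1.0167, -0.2926, -0.7622, 0.3718, -0.5299]
J4: z=[-0.5343, -0.8235, 0.1908] o=[-0.8292, 0.3193, -0.1653] → [0.2060, 0.0705, 0.8810, -0.5343, -0.8235, 0.1908]
J5: z=[0.0057, 0.2222, 0.9750] o=[-0.4657, 0.0949, -0.1163] → [-0.2441, 0.6650, -0.1501, 0.0057, 0.2222, 0.9750]
J6: z=[-0.3372, 0.9183, -0.2073] o=[0.0144, 0.2619, -0.1571] → [-0.2251, -0.1255, -0.1897, -0.3372, 0.9183, -0.2073]
q̇ = J⁺·V = [0.1970, -0.9260, 0.3800, 0.0110, -0.5210, -0.6870]

0.1970 -0.9260 0.3800 0.0110 -0.5210 -0.6870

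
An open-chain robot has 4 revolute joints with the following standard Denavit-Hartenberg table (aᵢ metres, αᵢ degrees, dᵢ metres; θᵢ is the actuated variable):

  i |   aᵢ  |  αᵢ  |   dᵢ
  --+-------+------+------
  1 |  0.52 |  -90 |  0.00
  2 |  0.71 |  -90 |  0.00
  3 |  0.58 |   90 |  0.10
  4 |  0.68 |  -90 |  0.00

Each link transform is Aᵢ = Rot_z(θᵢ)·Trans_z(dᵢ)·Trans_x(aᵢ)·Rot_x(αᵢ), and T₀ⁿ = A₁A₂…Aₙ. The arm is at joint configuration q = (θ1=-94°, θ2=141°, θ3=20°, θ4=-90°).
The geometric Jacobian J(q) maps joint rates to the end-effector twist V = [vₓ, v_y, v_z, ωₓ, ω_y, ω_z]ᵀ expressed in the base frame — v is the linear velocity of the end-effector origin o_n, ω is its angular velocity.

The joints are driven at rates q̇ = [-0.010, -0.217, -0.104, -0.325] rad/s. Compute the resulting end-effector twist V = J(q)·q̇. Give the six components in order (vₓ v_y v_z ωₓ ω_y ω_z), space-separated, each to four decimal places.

o_n = [-0.1916, 0.1039, -1.2406]
J₁: ẑ×o_n = [-0.1039, -0.1916, 0.0000], ω = ẑ
J2: z=[0.9976, -0.0698, 0.0000] o=[-0.0363, -0.5187, 0.0000] → [0.0865, 1.2375, 0.6103, 0.9976, -0.0698, 0.0000]
J3: z=[0.0439, 0.6278, 0.7771] o=[0.0022, 0.0317, -0.4468] → [-0.5544, -0.1158, 0.1248, 0.0439, 0.6278, 0.7771]
J4: z=[0.9559, 0.1996, -0.2152] o=[-0.1617, 0.5308, -0.7121] → [-0.1974, 0.5116, -0.4021, 0.9559, 0.1996, -0.2152]
V = J·q̇ = [0.1041, -0.4209, -0.0147, -0.5317, -0.1150, -0.0209]

0.1041 -0.4209 -0.0147 -0.5317 -0.1150 -0.0209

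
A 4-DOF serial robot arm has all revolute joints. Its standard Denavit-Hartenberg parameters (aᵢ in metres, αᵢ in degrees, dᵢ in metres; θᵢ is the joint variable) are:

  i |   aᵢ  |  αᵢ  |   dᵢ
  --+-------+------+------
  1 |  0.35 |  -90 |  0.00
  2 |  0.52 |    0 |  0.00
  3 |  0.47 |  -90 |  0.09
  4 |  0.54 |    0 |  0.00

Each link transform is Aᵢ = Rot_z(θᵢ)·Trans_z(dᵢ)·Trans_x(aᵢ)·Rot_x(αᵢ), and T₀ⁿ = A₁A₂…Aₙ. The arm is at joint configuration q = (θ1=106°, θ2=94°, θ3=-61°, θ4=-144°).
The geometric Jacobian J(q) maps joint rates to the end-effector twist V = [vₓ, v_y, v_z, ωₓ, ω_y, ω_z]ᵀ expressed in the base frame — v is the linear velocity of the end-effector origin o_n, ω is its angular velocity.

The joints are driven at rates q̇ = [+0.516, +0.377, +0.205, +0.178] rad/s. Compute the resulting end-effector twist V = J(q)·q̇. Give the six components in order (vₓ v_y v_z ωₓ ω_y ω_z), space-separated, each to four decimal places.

-0.1425 -0.4246 -0.0333 -0.5327 -0.2536 0.3667

o_n = [-0.4858, 0.2160, -0.5368]
J₁: ẑ×o_n = [-0.2160, -0.4858, 0.0000], ω = ẑ
J2: z=[-0.9613, -0.2756, 0.0000] o=[-0.0965, 0.3364, 0.0000] → [0.1480, -0.5160, 0.0085, -0.9613, -0.2756, 0.0000]
J3: z=[-0.9613, -0.2756, 0.0000] o=[-0.0865, 0.3016, -0.5187] → [0.0050, -0.0173, -0.0278, -0.9613, -0.2756, 0.0000]
J4: z=[0.1501, -0.5235, -0.8387] o=[-0.2816, 0.6557, -0.7747] → [-0.4933, 0.1355, -0.1729, 0.1501, -0.5235, -0.8387]
V = J·q̇ = [-0.1425, -0.4246, -0.0333, -0.5327, -0.2536, 0.3667]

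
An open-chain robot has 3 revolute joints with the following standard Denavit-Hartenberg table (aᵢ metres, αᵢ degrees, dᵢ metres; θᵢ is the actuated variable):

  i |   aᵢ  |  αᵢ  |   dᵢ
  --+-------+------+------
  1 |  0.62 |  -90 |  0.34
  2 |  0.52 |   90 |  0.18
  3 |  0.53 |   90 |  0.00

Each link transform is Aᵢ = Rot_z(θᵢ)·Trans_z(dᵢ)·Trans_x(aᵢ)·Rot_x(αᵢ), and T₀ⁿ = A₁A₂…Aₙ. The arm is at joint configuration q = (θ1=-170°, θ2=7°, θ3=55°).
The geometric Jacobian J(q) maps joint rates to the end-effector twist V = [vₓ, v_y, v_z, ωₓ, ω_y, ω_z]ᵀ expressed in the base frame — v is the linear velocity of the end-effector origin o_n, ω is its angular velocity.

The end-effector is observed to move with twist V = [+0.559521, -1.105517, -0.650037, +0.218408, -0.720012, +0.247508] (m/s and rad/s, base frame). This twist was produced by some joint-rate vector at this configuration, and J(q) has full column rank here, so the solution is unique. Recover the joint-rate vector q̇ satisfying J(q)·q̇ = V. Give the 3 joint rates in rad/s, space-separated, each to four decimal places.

0.9810 0.7470 -0.7390

o_n = [-1.3094, -0.8545, 0.2396]
J₁: ẑ×o_n = [0.8545, -1.3094, 0.0000], ω = ẑ
J2: z=[0.1736, -0.9848, 0.0000] o=[-0.6106, -0.1077, 0.3400] → [0.0989, 0.0174, -0.8179, 0.1736, -0.9848, 0.0000]
J3: z=[-0.1200, -0.0212, 0.9925] o=[-1.0876, -0.3746, 0.2766] → [0.4772, -0.2245, 0.0529, -0.1200, -0.0212, 0.9925]
q̇ = J⁺·V = [0.9810, 0.7470, -0.7390]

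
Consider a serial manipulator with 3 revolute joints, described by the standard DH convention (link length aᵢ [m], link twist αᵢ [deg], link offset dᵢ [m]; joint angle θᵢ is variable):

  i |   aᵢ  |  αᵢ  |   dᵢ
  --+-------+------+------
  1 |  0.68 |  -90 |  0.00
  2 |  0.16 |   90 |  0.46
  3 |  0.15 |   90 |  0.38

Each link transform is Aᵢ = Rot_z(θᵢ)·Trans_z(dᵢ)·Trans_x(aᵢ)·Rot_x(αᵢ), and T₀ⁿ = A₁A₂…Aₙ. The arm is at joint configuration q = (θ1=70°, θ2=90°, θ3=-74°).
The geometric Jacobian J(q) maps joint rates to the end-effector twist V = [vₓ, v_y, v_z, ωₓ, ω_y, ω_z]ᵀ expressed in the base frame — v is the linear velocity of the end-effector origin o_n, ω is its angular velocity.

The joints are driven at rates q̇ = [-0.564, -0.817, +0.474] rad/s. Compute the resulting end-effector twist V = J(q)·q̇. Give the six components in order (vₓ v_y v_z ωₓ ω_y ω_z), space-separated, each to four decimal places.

o_n = [0.0658, 1.1041, -0.2013]
J₁: ẑ×o_n = [-1.1041, 0.0658, 0.0000], ω = ẑ
J2: z=[-0.9397, 0.3420, 0.0000] o=[0.2326, 0.6390, 0.0000] → [-0.0689, -0.1892, -0.3800, -0.9397, 0.3420, 0.0000]
J3: z=[0.3420, 0.9397, 0.0000] o=[-0.1997, 0.7963, -0.1600] → [-0.0389, 0.0141, -0.1442, 0.3420, 0.9397, 0.0000]
V = J·q̇ = [0.6606, 0.1242, 0.2421, 0.9298, 0.1660, -0.5640]

0.6606 0.1242 0.2421 0.9298 0.1660 -0.5640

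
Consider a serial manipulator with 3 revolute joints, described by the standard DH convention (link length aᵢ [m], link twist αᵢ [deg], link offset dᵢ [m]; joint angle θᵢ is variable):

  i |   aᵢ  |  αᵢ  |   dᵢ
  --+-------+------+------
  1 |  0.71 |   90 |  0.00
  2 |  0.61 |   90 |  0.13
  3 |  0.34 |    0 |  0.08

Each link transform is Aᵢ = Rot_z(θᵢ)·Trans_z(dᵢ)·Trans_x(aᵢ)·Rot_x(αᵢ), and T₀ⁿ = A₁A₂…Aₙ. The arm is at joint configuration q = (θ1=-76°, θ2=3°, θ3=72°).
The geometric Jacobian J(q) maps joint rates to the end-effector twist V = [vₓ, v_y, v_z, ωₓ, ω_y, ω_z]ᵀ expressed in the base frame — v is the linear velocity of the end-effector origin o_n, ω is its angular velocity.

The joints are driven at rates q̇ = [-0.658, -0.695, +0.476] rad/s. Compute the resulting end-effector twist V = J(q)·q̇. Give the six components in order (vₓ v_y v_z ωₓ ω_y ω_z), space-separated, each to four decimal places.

-1.0769 0.2278 -0.5073 0.6804 0.1440 -1.1333

o_n = [-0.0944, -1.4955, -0.0425]
J₁: ẑ×o_n = [1.4955, -0.0944, 0.0000], ω = ẑ
J2: z=[-0.9703, -0.2419, 0.0000] o=[0.1718, -0.6889, 0.0000] → [0.0103, -0.0412, 0.7183, -0.9703, -0.2419, 0.0000]
J3: z=[0.0127, -0.0508, -0.9986] o=[0.1930, -1.3114, 0.0319] → [-0.1801, 0.2879, -0.0169, 0.0127, -0.0508, -0.9986]
V = J·q̇ = [-1.0769, 0.2278, -0.5073, 0.6804, 0.1440, -1.1333]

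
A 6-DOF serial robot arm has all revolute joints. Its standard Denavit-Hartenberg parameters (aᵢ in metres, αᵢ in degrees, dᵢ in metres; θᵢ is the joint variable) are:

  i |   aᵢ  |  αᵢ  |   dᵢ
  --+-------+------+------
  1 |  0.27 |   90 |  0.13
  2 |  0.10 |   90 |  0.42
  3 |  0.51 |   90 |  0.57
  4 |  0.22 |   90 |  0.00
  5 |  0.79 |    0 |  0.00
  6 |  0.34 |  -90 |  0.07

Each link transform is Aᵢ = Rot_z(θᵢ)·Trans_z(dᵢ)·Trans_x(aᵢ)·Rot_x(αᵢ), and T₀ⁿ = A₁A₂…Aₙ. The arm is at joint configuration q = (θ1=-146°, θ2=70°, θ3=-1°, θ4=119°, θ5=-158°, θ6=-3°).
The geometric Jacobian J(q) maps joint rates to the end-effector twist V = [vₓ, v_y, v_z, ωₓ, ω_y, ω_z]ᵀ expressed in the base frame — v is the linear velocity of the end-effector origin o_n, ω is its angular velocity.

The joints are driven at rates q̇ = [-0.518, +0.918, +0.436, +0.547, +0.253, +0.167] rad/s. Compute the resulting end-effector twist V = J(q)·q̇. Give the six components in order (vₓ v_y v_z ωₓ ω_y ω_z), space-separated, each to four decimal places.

o_n = [-0.8857, 0.3791, 1.1901]
J₁: ẑ×o_n = [-0.3791, -0.8857, 0.0000], ω = ẑ
J2: z=[-0.5592, 0.8290, 0.0000] o=[-0.2238, -0.1510, 0.1300] → [0.8789, 0.5928, 0.2523, -0.5592, 0.8290, 0.0000]
J3: z=[-0.7790, -0.5255, -0.3420] o=[-0.4871, 0.1781, 0.2240] → [-0.4389, 0.8890, -0.3661, -0.7790, -0.5255, -0.3420]
J4: z=[0.5641, -0.8256, -0.0164] o=[-1.0707, -0.2263, 0.5082] → [-0.5530, -0.3877, 0.4942, 0.5641, -0.8256, -0.0164]
J5: z=[-0.6171, -0.4347, 0.6559] o=[-1.1914, -0.3055, 0.3422] → [-0.8176, 0.7238, -0.2896, -0.6171, -0.4347, 0.6559]
J6: z=[-0.6171, -0.4347, 0.6559] o=[-0.9565, 0.2024, 0.8998] → [-0.2421, 0.2256, -0.0783, -0.6171, -0.4347, 0.6559]
V = J·q̇ = [0.2620, 1.3993, 0.2560, -0.8036, -0.1022, -0.4006]

0.2620 1.3993 0.2560 -0.8036 -0.1022 -0.4006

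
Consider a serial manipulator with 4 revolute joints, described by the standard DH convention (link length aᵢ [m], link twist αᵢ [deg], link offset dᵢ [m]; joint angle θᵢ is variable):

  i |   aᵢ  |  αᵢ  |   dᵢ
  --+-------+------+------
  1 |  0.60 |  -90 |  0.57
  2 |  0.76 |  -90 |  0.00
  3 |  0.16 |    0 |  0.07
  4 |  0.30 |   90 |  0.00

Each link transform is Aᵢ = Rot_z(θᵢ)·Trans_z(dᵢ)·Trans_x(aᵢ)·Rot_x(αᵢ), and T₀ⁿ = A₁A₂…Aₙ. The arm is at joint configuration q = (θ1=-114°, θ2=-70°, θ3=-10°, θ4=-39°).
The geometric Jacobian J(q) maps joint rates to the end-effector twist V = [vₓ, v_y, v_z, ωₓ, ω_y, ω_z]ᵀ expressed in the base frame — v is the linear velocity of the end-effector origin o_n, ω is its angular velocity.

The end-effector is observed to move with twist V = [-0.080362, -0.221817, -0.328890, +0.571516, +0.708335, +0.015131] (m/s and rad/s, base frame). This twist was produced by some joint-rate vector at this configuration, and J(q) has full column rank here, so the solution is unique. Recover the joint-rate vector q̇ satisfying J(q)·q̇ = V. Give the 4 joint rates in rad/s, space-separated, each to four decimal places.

-0.3050 0.2340 -0.9640 0.0280

o_n = [-0.1936, -1.0598, 1.5932]
J₁: ẑ×o_n = [1.0598, -0.1936, 0.0000], ω = ẑ
J2: z=[0.9135, -0.4067, 0.0000] o=[-0.2440, -0.5481, 0.5700] → [-0.4162, -0.9348, -0.4469, 0.9135, -0.4067, 0.0000]
J3: z=[-0.3822, -0.8585, -0.3420] o=[-0.3498, -0.7856, 1.2842] → [-0.3591, 0.0647, 0.2389, -0.3822, -0.8585, -0.3420]
J4: z=[-0.3822, -0.8585, -0.3420] o=[-0.3731, -0.9062, 1.4083] → [-0.2113, 0.0093, 0.2128, -0.3822, -0.8585, -0.3420]
q̇ = J⁺·V = [-0.3050, 0.2340, -0.9640, 0.0280]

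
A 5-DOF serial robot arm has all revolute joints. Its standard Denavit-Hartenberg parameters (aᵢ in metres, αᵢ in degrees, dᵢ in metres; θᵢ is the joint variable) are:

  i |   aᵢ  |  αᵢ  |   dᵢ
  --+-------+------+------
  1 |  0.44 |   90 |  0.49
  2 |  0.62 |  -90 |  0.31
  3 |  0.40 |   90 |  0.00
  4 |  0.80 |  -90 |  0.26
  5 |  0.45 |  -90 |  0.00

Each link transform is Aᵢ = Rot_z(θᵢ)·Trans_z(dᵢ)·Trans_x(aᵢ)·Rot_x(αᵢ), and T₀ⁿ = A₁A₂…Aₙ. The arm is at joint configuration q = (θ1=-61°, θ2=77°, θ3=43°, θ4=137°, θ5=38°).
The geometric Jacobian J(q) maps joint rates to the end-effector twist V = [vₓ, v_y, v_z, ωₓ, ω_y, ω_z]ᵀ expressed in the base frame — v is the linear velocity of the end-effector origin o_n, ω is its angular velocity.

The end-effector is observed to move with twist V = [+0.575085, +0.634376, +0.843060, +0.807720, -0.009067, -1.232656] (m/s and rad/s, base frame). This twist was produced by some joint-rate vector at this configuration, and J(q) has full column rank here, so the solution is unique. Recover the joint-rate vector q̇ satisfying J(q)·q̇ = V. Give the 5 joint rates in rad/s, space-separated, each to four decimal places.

o_n = [-0.6531, -0.0607, 0.9432]
J₁: ẑ×o_n = [0.0607, -0.6531, 0.0000], ω = ẑ
J2: z=[-0.8746, -0.4848, 0.0000] o=[0.2133, -0.3848, 0.4900] → [-0.2197, 0.3964, -0.7035, -0.8746, -0.4848, 0.0000]
J3: z=[-0.4724, 0.8522, 0.2250] o=[0.0098, -0.6571, 1.0941] → [-0.2628, -0.2204, 0.2832, -0.4724, 0.8522, 0.2250]
J4: z=[-0.5653, -0.4887, 0.6645] o=[0.2803, -0.5824, 1.3792] → [-0.1336, -0.8667, -0.7511, -0.5653, -0.4887, 0.6645]
J5: z=[-0.1157, -0.7506, -0.6505] o=[-0.5201, -0.3538, 1.2577] → [0.4267, 0.0501, -0.1338, -0.1157, -0.7506, -0.6505]
q̇ = J⁺·V = [-0.1460, -0.5090, -0.0150, -0.8020, 0.8460]

-0.1460 -0.5090 -0.0150 -0.8020 0.8460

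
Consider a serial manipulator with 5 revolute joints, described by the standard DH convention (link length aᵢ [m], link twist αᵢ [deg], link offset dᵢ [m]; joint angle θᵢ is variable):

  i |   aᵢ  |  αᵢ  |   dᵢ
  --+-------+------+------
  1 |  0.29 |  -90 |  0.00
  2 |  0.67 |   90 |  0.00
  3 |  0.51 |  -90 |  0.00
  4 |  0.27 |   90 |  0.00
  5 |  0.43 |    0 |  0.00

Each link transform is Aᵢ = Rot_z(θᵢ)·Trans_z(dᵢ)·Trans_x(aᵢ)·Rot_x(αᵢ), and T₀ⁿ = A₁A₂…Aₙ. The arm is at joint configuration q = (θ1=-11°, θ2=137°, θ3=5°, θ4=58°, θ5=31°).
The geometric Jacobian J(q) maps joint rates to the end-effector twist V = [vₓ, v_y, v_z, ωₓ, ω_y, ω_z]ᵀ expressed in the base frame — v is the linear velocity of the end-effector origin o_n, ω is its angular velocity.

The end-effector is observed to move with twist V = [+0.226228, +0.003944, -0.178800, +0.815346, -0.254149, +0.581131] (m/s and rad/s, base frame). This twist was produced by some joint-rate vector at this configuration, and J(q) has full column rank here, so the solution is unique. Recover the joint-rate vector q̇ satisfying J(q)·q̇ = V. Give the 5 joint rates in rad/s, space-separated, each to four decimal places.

0.2430 -0.4360 0.8430 0.4150 -0.9650

o_n = [-1.0956, 0.5130, -0.6241]
J₁: ẑ×o_n = [-0.5130, -1.0956, 0.0000], ω = ẑ
J2: z=[0.1908, 0.9816, 0.0000] o=[0.2847, -0.0553, 0.0000] → [-0.6126, 0.1191, 1.4633, 0.1908, 0.9816, 0.0000]
J3: z=[0.6695, -0.1301, -0.7314] o=[-0.1963, 0.0382, -0.4569] → [0.3691, 0.7696, 0.2009, 0.6695, -0.1301, -0.7314]
J4: z=[0.2527, 0.9657, 0.0594] o=[-0.5526, 0.1527, -0.8034] → [0.1518, -0.0776, 0.6154, 0.2527, 0.9657, 0.0594]
J5: z=[-0.2376, 0.1215, -0.9637] o=[-0.8058, 0.2146, -0.7332] → [0.3008, 0.3052, -0.0357, -0.2376, 0.1215, -0.9637]
q̇ = J⁺·V = [0.2430, -0.4360, 0.8430, 0.4150, -0.9650]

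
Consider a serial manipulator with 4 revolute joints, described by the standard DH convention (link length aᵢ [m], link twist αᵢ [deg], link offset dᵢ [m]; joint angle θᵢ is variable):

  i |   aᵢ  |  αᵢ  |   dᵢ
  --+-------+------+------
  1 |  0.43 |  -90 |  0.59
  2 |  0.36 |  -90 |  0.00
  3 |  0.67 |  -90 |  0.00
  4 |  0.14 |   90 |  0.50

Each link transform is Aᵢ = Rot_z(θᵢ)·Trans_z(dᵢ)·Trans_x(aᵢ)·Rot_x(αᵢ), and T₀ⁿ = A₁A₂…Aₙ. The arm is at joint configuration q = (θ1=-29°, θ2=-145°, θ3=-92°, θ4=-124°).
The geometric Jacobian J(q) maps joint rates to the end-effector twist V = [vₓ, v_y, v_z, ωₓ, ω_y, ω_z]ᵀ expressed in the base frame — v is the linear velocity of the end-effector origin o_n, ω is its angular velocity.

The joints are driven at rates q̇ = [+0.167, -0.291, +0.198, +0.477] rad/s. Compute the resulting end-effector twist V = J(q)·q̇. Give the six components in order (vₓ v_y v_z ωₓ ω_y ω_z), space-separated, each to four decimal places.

o_n = [0.1283, 0.6249, 1.1663]
J₁: ẑ×o_n = [-0.6249, 0.1283, 0.0000], ω = ẑ
J2: z=[0.4848, 0.8746, 0.0000] o=[0.3761, -0.2085, 0.5900] → [0.5041, -0.2794, 0.6207, 0.4848, 0.8746, 0.0000]
J3: z=[0.5017, -0.2781, 0.8192] o=[0.1182, -0.0655, 0.7965] → [-0.6684, -0.1772, 0.3492, 0.5017, -0.2781, 0.8192]
J4: z=[-0.6991, 0.4274, 0.5732] o=[0.4595, 0.5109, 0.7831] → [0.0984, 0.0781, 0.0618, -0.6991, 0.4274, 0.5732]
V = J·q̇ = [-0.3365, 0.1049, -0.0820, -0.3752, -0.1057, 0.6026]

-0.3365 0.1049 -0.0820 -0.3752 -0.1057 0.6026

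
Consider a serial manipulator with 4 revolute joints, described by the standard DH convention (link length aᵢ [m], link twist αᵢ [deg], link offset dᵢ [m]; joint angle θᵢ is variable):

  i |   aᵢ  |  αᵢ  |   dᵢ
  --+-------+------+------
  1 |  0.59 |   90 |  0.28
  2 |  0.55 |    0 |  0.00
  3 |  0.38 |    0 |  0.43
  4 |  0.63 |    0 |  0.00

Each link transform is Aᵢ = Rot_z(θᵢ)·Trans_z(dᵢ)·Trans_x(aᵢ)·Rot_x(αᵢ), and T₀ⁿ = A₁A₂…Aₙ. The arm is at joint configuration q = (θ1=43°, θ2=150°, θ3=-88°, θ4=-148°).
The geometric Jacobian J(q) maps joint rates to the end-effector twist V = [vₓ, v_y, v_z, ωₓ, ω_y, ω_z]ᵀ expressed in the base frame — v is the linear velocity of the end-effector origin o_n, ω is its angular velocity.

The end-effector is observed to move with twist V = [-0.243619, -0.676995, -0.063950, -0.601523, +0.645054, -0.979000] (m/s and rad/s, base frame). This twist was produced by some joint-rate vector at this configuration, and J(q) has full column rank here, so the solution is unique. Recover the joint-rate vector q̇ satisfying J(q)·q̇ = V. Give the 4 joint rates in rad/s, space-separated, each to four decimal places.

-0.9790 -0.2460 -0.5520 -0.0840

o_n = [0.5390, -0.0853, 0.2621]
J₁: ẑ×o_n = [0.0853, 0.5390, -0.0000], ω = ẑ
J2: z=[0.6820, -0.7314, 0.0000] o=[0.4315, 0.4024, 0.2800] → [0.0131, 0.0122, -0.2540, 0.6820, -0.7314, 0.0000]
J3: z=[0.6820, -0.7314, 0.0000] o=[0.0831, 0.0775, 0.5550] → [0.2142, 0.1998, 0.2223, 0.6820, -0.7314, 0.0000]
J4: z=[0.6820, -0.7314, 0.0000] o=[0.5069, -0.1153, 0.8905] → [0.4596, 0.4286, 0.0439, 0.6820, -0.7314, 0.0000]
q̇ = J⁺·V = [-0.9790, -0.2460, -0.5520, -0.0840]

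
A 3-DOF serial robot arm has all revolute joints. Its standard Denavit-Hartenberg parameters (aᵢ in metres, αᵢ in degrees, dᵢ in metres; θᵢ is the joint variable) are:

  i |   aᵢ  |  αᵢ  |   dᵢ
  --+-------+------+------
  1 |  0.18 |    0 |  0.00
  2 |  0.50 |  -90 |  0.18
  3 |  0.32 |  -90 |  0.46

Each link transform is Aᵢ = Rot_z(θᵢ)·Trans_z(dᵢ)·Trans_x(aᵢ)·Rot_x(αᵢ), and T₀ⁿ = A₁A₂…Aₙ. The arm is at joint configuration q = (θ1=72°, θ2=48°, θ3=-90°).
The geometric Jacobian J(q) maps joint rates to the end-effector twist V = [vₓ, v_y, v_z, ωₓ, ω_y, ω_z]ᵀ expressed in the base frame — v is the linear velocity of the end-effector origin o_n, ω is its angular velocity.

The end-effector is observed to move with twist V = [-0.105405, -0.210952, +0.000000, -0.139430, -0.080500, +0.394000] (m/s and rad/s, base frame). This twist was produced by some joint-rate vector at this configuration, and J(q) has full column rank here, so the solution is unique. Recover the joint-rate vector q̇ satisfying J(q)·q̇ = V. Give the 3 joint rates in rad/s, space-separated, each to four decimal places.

-0.0020 0.3960 0.1610

o_n = [-0.5927, 0.3742, 0.5000]
J₁: ẑ×o_n = [-0.3742, -0.5927, 0.0000], ω = ẑ
J2: z=[0.0000, 0.0000, 1.0000] o=[0.0556, 0.1712, 0.0000] → [-0.2030, -0.6484, 0.0000, 0.0000, 0.0000, 1.0000]
J3: z=[-0.8660, -0.5000, 0.0000] o=[-0.1944, 0.6042, 0.1800] → [-0.1600, 0.2771, 0.0000, -0.8660, -0.5000, 0.0000]
q̇ = J⁺·V = [-0.0020, 0.3960, 0.1610]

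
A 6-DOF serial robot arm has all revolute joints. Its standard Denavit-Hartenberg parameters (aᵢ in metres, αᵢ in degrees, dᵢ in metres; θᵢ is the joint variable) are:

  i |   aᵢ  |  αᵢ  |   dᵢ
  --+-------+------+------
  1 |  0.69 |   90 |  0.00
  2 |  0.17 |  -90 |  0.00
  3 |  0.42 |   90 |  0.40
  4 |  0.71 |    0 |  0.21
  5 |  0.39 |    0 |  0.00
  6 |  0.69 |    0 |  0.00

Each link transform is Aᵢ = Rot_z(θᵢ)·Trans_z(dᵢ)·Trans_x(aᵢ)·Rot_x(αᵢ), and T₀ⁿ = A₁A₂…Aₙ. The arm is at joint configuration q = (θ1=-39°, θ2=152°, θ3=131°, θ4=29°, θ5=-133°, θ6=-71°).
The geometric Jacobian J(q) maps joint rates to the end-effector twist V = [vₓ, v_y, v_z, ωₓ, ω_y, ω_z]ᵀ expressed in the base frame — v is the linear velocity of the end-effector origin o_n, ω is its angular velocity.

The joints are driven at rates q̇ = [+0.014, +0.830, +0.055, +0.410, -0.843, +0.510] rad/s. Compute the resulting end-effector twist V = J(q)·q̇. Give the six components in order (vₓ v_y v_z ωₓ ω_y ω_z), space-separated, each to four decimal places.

-0.2281 -0.1005 -0.3654 -0.5505 -0.5572 -0.0073

o_n = [0.5259, 0.0032, -0.1955]
J₁: ẑ×o_n = [-0.0032, 0.5259, 0.0000], ω = ẑ
J2: z=[-0.6293, -0.7771, 0.0000] o=[0.5362, -0.4342, 0.0000] → [0.1519, -0.1230, -0.2834, -0.6293, -0.7771, 0.0000]
J3: z=[-0.3648, 0.2954, -0.8829] o=[0.4196, -0.3398, 0.0798] → [0.2215, -0.1943, -0.1565, -0.3648, 0.2954, -0.8829]
J4: z=[-0.1050, 0.9292, 0.3543] o=[0.6622, -0.1284, -0.4027] → [0.1459, -0.0266, 0.1129, -0.1050, 0.9292, 0.3543]
J5: z=[-0.1050, 0.9292, 0.3543] o=[1.0890, 0.3063, -0.8235] → [0.6909, -0.1336, 0.5551, -0.1050, 0.9292, 0.3543]
J6: z=[-0.1050, 0.9292, 0.3543] o=[1.1398, 0.1736, -0.4603] → [0.3064, -0.1897, 0.5884, -0.1050, 0.9292, 0.3543]
V = J·q̇ = [-0.2281, -0.1005, -0.3654, -0.5505, -0.5572, -0.0073]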